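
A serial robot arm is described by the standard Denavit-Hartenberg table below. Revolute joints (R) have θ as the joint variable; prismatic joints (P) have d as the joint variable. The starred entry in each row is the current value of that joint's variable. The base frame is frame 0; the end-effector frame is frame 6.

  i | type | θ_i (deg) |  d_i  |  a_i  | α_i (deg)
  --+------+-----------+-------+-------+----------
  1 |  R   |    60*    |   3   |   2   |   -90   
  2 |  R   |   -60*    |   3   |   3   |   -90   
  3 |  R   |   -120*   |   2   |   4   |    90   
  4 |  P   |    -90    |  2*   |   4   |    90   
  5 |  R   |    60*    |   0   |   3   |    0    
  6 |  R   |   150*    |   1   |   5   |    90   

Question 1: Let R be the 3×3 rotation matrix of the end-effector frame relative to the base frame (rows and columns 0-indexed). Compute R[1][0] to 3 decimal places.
End-effector x-axis (col 0 of R) = (0.2667,0.9620,-0.0580)
R[1][0] = 0.9620

0.962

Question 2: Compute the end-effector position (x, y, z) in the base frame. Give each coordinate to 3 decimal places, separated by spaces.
after link 1: o_1 = (1.0000, 1.7321, 3.0000)
after link 2: o_2 = (-0.8481, 4.5311, 5.5981)
after link 3: o_3 = (-3.4821, 6.8971, 2.8660)
after link 4: o_4 = (-4.7811, 2.6471, 3.3660)
after link 5: o_5 = (-4.8681, -0.1017, 2.1675)
after link 6: o_6 = (-2.6594, 4.4919, 2.3104)

-2.659 4.492 2.310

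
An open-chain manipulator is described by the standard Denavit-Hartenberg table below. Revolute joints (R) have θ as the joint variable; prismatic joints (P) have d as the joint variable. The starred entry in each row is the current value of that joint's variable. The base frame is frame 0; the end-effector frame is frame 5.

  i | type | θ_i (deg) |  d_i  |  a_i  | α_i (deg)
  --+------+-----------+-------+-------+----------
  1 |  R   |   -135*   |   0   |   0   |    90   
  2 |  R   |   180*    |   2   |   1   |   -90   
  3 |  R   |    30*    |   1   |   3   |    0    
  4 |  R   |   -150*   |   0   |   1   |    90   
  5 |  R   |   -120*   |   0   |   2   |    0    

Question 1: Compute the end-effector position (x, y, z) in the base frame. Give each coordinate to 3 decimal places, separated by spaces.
after link 1: o_1 = (0.0000, 0.0000, 0.0000)
after link 2: o_2 = (-0.7071, 2.1213, 0.0000)
after link 3: o_3 = (2.1907, 2.8978, -1.0000)
after link 4: o_4 = (1.2247, 3.1566, -1.0000)
after link 5: o_5 = (2.1907, 2.8978, 0.7321)

2.191 2.898 0.732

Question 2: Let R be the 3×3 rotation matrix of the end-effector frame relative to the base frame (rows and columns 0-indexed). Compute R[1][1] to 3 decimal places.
End-effector y-axis (col 1 of R) = (-0.8365,0.2241,0.5000)
R[1][1] = 0.2241

0.224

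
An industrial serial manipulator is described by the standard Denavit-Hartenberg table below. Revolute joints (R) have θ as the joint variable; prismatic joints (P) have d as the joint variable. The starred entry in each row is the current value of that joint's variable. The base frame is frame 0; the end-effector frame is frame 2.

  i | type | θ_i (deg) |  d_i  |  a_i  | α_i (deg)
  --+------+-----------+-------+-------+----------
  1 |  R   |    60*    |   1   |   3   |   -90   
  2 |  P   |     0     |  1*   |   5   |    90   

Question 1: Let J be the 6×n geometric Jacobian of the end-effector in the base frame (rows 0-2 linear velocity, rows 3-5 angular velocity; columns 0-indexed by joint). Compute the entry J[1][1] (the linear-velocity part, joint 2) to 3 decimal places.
prismatic axis z_1 = (-0.8660,0.5000,0.0000)
J_v[:, 1] = z_1; J_ω[:, 1] = (0,0,0)
entry J[1][1] = 0.5000

0.500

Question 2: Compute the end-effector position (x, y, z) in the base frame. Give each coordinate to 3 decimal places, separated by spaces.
3.134 7.428 1.000

after link 1: o_1 = (1.5000, 2.5981, 1.0000)
after link 2: o_2 = (3.1340, 7.4282, 1.0000)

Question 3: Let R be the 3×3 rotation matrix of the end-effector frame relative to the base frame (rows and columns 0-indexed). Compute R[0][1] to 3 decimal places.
-0.866

End-effector y-axis (col 1 of R) = (-0.8660,0.5000,0.0000)
R[0][1] = -0.8660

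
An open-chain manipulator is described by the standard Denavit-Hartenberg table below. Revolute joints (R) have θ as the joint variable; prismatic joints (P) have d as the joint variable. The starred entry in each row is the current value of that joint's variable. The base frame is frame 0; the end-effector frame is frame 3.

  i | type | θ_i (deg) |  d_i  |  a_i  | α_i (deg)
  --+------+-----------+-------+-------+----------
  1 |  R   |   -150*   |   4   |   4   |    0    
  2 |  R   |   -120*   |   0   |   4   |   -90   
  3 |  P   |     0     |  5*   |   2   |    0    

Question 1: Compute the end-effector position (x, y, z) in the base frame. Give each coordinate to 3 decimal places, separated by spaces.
-8.464 4.000 4.000

after link 1: o_1 = (-3.4641, -2.0000, 4.0000)
after link 2: o_2 = (-3.4641, 2.0000, 4.0000)
after link 3: o_3 = (-8.4641, 4.0000, 4.0000)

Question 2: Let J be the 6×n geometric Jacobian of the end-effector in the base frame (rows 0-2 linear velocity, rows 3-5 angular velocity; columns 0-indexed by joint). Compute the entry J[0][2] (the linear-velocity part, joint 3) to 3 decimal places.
prismatic axis z_2 = (-1.0000,-0.0000,0.0000)
J_v[:, 2] = z_2; J_ω[:, 2] = (0,0,0)
entry J[0][2] = -1.0000

-1.000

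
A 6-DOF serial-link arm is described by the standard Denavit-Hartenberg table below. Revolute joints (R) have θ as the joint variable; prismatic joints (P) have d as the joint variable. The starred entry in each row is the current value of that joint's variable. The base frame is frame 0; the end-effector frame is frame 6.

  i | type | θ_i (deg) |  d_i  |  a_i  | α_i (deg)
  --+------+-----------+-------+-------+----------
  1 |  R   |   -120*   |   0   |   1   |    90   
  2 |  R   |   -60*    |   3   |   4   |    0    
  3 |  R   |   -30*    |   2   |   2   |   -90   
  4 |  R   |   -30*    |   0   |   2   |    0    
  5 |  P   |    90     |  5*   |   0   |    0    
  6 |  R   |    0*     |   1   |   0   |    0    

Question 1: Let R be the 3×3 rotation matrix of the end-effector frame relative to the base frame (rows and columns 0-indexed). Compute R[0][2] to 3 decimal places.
-0.500

End-effector z-axis (col 2 of R) = (-0.5000,-0.8660,0.0000)
R[0][2] = -0.5000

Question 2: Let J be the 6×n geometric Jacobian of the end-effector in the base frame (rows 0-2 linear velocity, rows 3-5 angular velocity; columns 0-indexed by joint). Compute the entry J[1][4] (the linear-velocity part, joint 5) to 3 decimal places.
prismatic axis z_4 = (-0.5000,-0.8660,0.0000)
J_v[:, 4] = z_4; J_ω[:, 4] = (0,0,0)
entry J[1][4] = -0.8660

-0.866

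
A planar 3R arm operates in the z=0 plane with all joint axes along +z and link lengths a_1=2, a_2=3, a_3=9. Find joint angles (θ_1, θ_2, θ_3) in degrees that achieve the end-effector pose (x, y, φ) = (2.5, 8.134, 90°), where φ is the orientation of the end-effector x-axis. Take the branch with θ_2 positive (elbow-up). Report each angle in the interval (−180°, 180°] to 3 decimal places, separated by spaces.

wrist centre = target − a_3·(cos φ, sin φ) = (2.5000, -0.8660)
cos θ_2 = (7.0000−2²−3²)/(2·2·3) = -0.5000; θ_2 = 120.0002° (elbow-up)
β = atan2(-0.8660,2.5000) = -19.1061°; ψ = atan2(2.5981,0.5000) = 79.1068°
θ_1 = β − ψ = -98.2129°
θ_3 = φ − θ_1 − θ_2 = 68.2127° (wrapped to (-180°,180°])

-98.213 120.000 68.213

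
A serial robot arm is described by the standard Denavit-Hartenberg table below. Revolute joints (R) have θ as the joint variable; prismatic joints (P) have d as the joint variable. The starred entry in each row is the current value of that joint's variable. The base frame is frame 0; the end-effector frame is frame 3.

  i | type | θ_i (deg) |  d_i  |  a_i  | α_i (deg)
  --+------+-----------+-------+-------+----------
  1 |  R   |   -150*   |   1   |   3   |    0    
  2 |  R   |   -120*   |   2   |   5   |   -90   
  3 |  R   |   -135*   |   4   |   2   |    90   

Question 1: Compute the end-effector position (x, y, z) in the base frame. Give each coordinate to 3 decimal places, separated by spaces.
after link 1: o_1 = (-2.5981, -1.5000, 1.0000)
after link 2: o_2 = (-2.5981, 3.5000, 3.0000)
after link 3: o_3 = (-6.5981, 2.0858, 4.4142)

-6.598 2.086 4.414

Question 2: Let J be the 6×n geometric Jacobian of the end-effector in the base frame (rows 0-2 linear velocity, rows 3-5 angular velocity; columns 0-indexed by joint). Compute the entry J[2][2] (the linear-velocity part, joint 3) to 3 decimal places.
1.414

axis z_2 = (-1.0000,-0.0000,0.0000); lever o_n−o_2 = (-4.0000,-1.4142,1.4142)
cross product → J_v[:, 2] = (-0.0000,1.4142,1.4142)
J_ω[:, 2] = z_2
entry J[2][2] = 1.4142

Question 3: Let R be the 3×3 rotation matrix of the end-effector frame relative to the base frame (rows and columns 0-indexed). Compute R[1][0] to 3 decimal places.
-0.707

End-effector x-axis (col 0 of R) = (0.0000,-0.7071,0.7071)
R[1][0] = -0.7071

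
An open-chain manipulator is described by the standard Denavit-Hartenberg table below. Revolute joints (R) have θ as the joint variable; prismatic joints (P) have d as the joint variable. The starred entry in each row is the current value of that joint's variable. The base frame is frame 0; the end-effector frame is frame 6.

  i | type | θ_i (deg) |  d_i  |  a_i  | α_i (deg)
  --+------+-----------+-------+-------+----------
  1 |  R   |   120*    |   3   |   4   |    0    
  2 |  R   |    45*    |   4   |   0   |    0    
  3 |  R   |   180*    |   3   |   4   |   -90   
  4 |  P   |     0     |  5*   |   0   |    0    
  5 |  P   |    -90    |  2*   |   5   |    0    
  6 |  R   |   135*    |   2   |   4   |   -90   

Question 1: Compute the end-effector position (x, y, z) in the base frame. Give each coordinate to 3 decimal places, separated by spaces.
6.925 10.390 12.172

after link 1: o_1 = (-2.0000, 3.4641, 3.0000)
after link 2: o_2 = (-2.0000, 3.4641, 7.0000)
after link 3: o_3 = (1.8637, 2.4288, 10.0000)
after link 4: o_4 = (3.1578, 7.2585, 10.0000)
after link 5: o_5 = (3.6754, 9.1903, 15.0000)
after link 6: o_6 = (6.9251, 10.3901, 12.1716)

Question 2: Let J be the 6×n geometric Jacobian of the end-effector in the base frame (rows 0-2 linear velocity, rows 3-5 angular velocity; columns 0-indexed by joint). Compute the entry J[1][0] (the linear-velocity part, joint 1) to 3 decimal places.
6.925

axis z_0 = ẑ; lever o_n−o_0 = (6.9251,10.3901,12.1716)
cross product → J_v[:, 0] = (-10.3901,6.9251,0.0000)
J_ω[:, 0] = z_0
entry J[1][0] = 6.9251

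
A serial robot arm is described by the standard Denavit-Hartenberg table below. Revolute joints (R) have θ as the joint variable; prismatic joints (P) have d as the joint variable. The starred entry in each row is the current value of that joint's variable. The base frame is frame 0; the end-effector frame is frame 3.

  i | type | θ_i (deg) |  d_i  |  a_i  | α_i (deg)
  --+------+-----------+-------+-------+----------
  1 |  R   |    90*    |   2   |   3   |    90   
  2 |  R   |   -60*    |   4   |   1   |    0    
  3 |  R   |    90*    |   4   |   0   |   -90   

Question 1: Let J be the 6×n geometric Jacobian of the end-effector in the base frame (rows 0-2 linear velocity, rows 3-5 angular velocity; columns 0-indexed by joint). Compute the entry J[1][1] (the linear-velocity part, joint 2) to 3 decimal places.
axis z_1 = (1.0000,-0.0000,0.0000); lever o_n−o_1 = (8.0000,0.5000,-0.8660)
cross product → J_v[:, 1] = (0.0000,0.8660,0.5000)
J_ω[:, 1] = z_1
entry J[1][1] = 0.8660

0.866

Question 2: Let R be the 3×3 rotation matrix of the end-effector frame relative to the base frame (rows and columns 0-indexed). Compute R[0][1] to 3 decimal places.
End-effector y-axis (col 1 of R) = (-1.0000,0.0000,-0.0000)
R[0][1] = -1.0000

-1.000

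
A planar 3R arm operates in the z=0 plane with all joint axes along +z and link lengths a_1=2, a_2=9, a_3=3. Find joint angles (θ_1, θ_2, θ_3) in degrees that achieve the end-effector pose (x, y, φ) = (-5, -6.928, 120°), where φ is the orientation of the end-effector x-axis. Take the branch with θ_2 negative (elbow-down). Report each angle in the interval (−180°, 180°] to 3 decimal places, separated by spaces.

wrist centre = target − a_3·(cos φ, sin φ) = (-3.5000, -9.5261)
cos θ_2 = (102.9961−2²−9²)/(2·2·9) = 0.4999; θ_2 = -60.0071° (elbow-down)
β = atan2(-9.5261,-3.5000) = -110.1740°; ψ = atan2(-7.7948,6.4990) = -50.1798°
θ_1 = β − ψ = -59.9942°
θ_3 = φ − θ_1 − θ_2 = -119.9987° (wrapped to (-180°,180°])

-59.994 -60.007 -119.999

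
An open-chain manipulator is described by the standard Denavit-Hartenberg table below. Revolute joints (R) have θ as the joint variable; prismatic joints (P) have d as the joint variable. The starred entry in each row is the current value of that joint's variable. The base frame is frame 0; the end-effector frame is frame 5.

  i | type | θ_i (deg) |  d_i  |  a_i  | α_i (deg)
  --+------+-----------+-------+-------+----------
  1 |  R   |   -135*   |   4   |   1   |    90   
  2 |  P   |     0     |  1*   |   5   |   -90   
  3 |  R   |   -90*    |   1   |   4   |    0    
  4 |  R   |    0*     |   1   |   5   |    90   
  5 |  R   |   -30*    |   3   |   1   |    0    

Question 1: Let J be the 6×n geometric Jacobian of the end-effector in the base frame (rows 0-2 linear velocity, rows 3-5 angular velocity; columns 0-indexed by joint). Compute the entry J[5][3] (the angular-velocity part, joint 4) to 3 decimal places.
axis z_3 = (0.0000,0.0000,1.0000); lever o_n−o_3 = (-2.0266,6.2692,0.5000)
cross product → J_v[:, 3] = (-6.2692,-2.0266,0.0000)
J_ω[:, 3] = z_3
entry J[5][3] = 1.0000

1.000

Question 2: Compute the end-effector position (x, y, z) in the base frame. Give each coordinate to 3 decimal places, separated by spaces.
after link 1: o_1 = (-0.7071, -0.7071, 4.0000)
after link 2: o_2 = (-4.9497, -3.5355, 4.0000)
after link 3: o_3 = (-7.7782, -0.7071, 5.0000)
after link 4: o_4 = (-11.3137, 2.8284, 6.0000)
after link 5: o_5 = (-9.8048, 5.5621, 5.5000)

-9.805 5.562 5.500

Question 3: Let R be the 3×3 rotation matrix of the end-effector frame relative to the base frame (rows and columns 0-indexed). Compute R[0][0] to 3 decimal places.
End-effector x-axis (col 0 of R) = (-0.6124,0.6124,-0.5000)
R[0][0] = -0.6124

-0.612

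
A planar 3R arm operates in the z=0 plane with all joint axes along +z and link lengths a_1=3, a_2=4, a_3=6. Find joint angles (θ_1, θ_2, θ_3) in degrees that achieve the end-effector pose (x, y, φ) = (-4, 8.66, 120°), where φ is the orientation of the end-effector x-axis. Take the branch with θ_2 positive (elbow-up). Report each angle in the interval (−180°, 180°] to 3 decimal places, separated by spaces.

wrist centre = target − a_3·(cos φ, sin φ) = (-1.0000, 3.4638)
cos θ_2 = (12.9982−3²−4²)/(2·3·4) = -0.5001; θ_2 = 120.0049° (elbow-up)
β = atan2(3.4638,-1.0000) = 106.1032°; ψ = atan2(3.4639,0.9997) = 73.9016°
θ_1 = β − ψ = 32.2016°
θ_3 = φ − θ_1 − θ_2 = -32.2065° (wrapped to (-180°,180°])

32.202 120.005 -32.206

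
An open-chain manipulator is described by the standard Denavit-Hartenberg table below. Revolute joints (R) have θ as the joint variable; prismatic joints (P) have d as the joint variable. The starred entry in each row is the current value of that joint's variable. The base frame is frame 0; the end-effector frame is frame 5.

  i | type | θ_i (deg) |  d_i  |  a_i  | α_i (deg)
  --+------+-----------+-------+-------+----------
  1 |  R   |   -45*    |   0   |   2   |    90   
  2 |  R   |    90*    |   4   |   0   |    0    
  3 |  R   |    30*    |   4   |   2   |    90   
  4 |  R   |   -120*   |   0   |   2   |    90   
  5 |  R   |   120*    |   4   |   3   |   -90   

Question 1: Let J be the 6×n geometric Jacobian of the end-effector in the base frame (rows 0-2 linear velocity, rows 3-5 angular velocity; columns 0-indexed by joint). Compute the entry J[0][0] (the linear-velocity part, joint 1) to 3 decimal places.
axis z_0 = ẑ; lever o_n−o_0 = (-3.1537,-10.3761,-0.1854)
cross product → J_v[:, 0] = (10.3761,-3.1537,0.0000)
J_ω[:, 0] = z_0
entry J[0][0] = 10.3761

10.376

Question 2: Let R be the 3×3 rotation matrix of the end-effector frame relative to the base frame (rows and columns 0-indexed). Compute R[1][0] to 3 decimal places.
-0.748

End-effector x-axis (col 0 of R) = (0.1358,-0.7481,0.6495)
R[1][0] = -0.7481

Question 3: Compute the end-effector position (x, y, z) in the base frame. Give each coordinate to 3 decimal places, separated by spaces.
-3.154 -10.376 -0.185

after link 1: o_1 = (1.4142, -1.4142, 0.0000)
after link 2: o_2 = (-1.4142, -4.2426, 0.0000)
after link 3: o_3 = (-4.9497, -6.3640, 1.7321)
after link 4: o_4 = (-3.3714, -5.4928, 0.8660)
after link 5: o_5 = (-3.1537, -10.3761, -0.1854)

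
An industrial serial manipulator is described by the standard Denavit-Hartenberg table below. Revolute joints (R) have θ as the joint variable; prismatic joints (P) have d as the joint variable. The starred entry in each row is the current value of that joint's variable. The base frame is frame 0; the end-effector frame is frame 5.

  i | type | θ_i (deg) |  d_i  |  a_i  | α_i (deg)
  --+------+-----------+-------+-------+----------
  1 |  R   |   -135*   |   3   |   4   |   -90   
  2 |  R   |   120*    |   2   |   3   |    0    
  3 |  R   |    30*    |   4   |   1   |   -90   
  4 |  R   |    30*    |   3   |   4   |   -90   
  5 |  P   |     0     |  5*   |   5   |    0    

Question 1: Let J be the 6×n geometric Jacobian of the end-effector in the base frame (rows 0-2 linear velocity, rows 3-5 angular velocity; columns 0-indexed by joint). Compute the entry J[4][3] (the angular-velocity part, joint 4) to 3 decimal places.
0.354

axis z_3 = (0.3536,0.3536,0.8660); lever o_n−o_3 = (-1.9411,10.5465,-0.0490)
cross product → J_v[:, 3] = (-9.1509,-1.6637,4.4151)
J_ω[:, 3] = z_3
entry J[4][3] = 0.3536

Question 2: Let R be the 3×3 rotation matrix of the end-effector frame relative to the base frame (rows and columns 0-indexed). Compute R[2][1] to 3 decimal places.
End-effector y-axis (col 1 of R) = (-0.3536,-0.3536,-0.8660)
R[2][1] = -0.8660

-0.866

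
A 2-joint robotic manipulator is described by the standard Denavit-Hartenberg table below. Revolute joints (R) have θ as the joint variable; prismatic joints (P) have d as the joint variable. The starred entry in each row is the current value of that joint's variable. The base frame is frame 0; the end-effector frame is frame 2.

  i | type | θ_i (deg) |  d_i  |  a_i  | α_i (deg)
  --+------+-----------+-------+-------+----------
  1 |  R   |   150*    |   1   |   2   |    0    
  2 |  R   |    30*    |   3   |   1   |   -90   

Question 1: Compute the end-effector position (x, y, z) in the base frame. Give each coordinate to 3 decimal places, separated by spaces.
after link 1: o_1 = (-1.7321, 1.0000, 1.0000)
after link 2: o_2 = (-2.7321, 1.0000, 4.0000)

-2.732 1.000 4.000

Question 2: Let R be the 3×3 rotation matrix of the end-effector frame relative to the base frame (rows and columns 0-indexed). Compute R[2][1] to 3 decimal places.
End-effector y-axis (col 1 of R) = (0.0000,-0.0000,-1.0000)
R[2][1] = -1.0000

-1.000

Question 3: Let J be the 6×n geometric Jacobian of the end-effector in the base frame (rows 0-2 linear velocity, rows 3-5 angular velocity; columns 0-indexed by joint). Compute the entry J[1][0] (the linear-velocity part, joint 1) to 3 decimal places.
-2.732

axis z_0 = ẑ; lever o_n−o_0 = (-2.7321,1.0000,4.0000)
cross product → J_v[:, 0] = (-1.0000,-2.7321,0.0000)
J_ω[:, 0] = z_0
entry J[1][0] = -2.7321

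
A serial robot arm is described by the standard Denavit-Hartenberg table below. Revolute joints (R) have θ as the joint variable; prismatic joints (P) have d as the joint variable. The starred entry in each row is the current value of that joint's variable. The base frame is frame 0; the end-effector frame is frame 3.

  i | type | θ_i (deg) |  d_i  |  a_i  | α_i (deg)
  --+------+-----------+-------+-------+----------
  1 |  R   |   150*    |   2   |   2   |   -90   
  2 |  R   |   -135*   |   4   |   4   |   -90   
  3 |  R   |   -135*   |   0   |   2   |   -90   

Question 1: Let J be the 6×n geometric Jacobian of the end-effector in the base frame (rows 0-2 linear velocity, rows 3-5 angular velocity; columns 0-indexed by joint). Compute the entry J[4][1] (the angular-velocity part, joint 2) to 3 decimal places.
axis z_1 = (-0.5000,-0.8660,0.0000); lever o_n−o_1 = (-1.1236,-5.6031,1.8284)
cross product → J_v[:, 1] = (-1.5835,0.9142,1.8284)
J_ω[:, 1] = z_1
entry J[4][1] = -0.8660

-0.866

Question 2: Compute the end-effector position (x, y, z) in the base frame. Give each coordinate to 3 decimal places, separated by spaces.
after link 1: o_1 = (-1.7321, 1.0000, 2.0000)
after link 2: o_2 = (-1.2826, -3.8783, 4.8284)
after link 3: o_3 = (-2.8557, -4.6031, 3.8284)

-2.856 -4.603 3.828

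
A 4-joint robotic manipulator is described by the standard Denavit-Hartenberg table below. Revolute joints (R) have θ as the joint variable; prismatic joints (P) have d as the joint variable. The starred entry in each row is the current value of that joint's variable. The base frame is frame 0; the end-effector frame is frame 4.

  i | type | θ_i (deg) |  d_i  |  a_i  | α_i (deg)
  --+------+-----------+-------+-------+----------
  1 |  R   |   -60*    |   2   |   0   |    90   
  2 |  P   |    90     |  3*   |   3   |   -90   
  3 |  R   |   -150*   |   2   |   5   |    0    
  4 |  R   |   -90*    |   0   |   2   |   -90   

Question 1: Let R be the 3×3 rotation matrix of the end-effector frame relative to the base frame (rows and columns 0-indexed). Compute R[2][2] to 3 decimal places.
End-effector z-axis (col 2 of R) = (-0.4330,-0.2500,-0.8660)
R[2][2] = -0.8660

-0.866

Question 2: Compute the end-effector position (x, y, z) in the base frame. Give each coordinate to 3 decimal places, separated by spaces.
after link 1: o_1 = (0.0000, 0.0000, 2.0000)
after link 2: o_2 = (-2.5981, -1.5000, 5.0000)
after link 3: o_3 = (-5.7631, -1.0179, 0.6699)
after link 4: o_4 = (-4.2631, -0.1519, -0.3301)

-4.263 -0.152 -0.330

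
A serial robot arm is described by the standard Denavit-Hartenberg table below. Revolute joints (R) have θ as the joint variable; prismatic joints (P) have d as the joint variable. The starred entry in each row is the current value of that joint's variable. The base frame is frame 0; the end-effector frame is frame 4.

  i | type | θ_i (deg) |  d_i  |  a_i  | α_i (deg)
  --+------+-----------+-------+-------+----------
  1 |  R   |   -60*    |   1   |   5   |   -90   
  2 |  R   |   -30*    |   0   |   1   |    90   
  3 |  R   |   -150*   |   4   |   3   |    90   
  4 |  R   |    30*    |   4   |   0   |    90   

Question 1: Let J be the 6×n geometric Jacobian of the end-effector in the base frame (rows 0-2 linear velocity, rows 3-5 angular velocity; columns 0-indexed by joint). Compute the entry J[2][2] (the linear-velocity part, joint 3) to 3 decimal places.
-0.982

axis z_2 = (-0.2500,0.4330,0.8660); lever o_n−o_2 = (-1.2901,6.1627,1.1651)
cross product → J_v[:, 2] = (-4.8325,-0.8260,-0.9821)
J_ω[:, 2] = z_2
entry J[2][2] = -0.9821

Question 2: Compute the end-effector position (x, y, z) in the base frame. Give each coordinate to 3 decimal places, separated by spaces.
after link 1: o_1 = (2.5000, -4.3301, 1.0000)
after link 2: o_2 = (2.9330, -5.0801, 1.5000)
after link 3: o_3 = (-0.4910, -2.1495, 3.6651)
after link 4: o_4 = (1.6429, 1.0825, 2.6651)

1.643 1.083 2.665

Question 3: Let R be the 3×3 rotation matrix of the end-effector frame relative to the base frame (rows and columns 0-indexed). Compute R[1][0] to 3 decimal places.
End-effector x-axis (col 0 of R) = (-0.8248,0.5625,0.0580)
R[1][0] = 0.5625

0.562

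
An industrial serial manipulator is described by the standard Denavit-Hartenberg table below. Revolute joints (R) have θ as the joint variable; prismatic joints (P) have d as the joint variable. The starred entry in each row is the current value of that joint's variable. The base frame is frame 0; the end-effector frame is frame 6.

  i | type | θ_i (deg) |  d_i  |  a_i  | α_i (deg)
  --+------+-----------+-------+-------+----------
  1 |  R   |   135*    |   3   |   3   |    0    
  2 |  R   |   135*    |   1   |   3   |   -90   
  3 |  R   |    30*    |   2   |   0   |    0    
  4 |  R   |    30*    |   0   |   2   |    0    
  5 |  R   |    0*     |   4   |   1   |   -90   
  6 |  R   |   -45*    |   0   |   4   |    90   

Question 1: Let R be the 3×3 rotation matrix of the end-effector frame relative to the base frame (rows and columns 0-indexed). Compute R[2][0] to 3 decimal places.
End-effector x-axis (col 0 of R) = (0.7071,-0.3536,-0.6124)
R[2][0] = -0.6124

-0.612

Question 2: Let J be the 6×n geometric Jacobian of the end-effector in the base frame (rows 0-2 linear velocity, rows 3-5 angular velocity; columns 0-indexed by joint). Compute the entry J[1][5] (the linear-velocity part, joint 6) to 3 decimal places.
-1.414

axis z_5 = (0.0000,0.8660,-0.5000); lever o_n−o_5 = (2.8284,-1.4142,-2.4495)
cross product → J_v[:, 5] = (-2.8284,-1.4142,-2.4495)
J_ω[:, 5] = z_5
entry J[1][5] = -1.4142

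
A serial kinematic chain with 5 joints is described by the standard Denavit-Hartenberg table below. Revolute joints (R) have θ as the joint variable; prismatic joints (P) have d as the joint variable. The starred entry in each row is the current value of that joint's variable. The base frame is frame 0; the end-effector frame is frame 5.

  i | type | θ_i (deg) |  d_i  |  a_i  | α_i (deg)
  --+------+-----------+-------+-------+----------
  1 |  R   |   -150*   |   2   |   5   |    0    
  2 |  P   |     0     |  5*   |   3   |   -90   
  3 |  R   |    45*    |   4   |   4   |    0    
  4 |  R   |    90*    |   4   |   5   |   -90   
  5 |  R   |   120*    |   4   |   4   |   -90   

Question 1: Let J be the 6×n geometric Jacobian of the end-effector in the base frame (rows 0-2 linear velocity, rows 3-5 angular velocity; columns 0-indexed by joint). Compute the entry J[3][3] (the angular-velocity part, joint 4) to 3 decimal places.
axis z_3 = (0.5000,-0.8660,0.0000); lever o_n−o_3 = (4.5546,2.0108,0.7071)
cross product → J_v[:, 3] = (-0.6124,-0.3536,4.9497)
J_ω[:, 3] = z_3
entry J[3][3] = 0.5000

0.500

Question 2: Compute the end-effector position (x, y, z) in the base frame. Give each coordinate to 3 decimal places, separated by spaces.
after link 1: o_1 = (-4.3301, -2.5000, 2.0000)
after link 2: o_2 = (-6.9282, -4.0000, 7.0000)
after link 3: o_3 = (-7.3777, -8.8783, 4.1716)
after link 4: o_4 = (-2.3158, -10.5746, 0.6360)
after link 5: o_5 = (-2.8231, -6.8675, 4.8787)

-2.823 -6.868 4.879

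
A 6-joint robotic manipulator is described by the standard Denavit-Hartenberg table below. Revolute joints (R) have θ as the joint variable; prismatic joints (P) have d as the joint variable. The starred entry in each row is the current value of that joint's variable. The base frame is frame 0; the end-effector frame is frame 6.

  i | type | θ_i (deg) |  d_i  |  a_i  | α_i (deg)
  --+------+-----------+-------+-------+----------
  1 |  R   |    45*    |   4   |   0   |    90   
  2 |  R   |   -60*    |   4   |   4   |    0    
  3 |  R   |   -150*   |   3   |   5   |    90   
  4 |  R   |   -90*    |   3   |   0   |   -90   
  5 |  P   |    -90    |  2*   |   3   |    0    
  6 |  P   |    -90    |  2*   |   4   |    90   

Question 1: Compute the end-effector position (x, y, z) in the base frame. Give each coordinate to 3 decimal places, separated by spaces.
5.802 -9.754 10.232

after link 1: o_1 = (0.0000, 0.0000, 4.0000)
after link 2: o_2 = (4.2426, -1.4142, 0.5359)
after link 3: o_3 = (3.3021, -6.5974, 3.0359)
after link 4: o_4 = (4.3628, -5.5367, 5.6340)
after link 5: o_5 = (4.1987, -5.7008, 9.2321)
after link 6: o_6 = (5.8024, -9.7540, 10.2321)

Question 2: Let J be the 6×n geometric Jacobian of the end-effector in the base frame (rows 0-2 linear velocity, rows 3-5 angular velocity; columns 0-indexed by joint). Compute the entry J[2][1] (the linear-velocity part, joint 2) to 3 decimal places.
axis z_1 = (0.7071,-0.7071,0.0000); lever o_n−o_1 = (5.8024,-9.7540,6.2321)
cross product → J_v[:, 1] = (-4.4067,-4.4067,-2.7942)
J_ω[:, 1] = z_1
entry J[2][1] = -2.7942

-2.794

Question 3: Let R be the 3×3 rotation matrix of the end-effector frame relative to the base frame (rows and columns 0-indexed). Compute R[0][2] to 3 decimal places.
End-effector z-axis (col 2 of R) = (-0.3536,-0.3536,-0.8660)
R[0][2] = -0.3536

-0.354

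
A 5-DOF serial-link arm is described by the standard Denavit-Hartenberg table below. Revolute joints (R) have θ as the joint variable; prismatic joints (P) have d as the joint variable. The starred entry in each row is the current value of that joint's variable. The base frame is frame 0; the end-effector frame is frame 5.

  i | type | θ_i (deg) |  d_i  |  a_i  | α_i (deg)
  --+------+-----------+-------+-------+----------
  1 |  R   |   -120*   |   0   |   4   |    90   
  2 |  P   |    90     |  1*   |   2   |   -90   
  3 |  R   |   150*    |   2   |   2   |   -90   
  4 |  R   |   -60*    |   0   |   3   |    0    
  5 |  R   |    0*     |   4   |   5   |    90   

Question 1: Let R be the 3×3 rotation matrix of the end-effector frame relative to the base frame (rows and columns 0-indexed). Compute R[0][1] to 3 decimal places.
End-effector y-axis (col 1 of R) = (-0.7500,0.4330,-0.5000)
R[0][1] = -0.7500

-0.750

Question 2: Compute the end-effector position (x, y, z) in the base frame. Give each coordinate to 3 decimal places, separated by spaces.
after link 1: o_1 = (-2.0000, -3.4641, 0.0000)
after link 2: o_2 = (-2.8660, -2.9641, 2.0000)
after link 3: o_3 = (-1.0000, -1.7321, 0.2679)
after link 4: o_4 = (0.9486, 0.1429, -1.0311)
after link 5: o_5 = (1.1962, 5.0000, -5.1962)

1.196 5.000 -5.196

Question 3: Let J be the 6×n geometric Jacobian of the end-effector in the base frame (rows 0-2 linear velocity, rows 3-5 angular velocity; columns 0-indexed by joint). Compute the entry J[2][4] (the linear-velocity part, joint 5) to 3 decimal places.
-3.750

axis z_4 = (-0.7500,0.4330,-0.5000); lever o_n−o_4 = (0.2476,4.8571,-4.1651)
cross product → J_v[:, 4] = (0.6250,-3.2476,-3.7500)
J_ω[:, 4] = z_4
entry J[2][4] = -3.7500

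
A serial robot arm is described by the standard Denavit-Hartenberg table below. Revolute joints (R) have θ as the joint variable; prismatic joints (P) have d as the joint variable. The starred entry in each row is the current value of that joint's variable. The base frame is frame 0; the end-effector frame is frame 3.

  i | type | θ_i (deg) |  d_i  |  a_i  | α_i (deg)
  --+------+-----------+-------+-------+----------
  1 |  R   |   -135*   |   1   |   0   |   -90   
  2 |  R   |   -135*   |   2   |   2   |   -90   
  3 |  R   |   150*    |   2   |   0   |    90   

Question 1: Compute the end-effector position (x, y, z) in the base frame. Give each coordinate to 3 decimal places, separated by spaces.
1.414 -1.414 3.828

after link 1: o_1 = (0.0000, 0.0000, 1.0000)
after link 2: o_2 = (2.4142, -0.4142, 2.4142)
after link 3: o_3 = (1.4142, -1.4142, 3.8284)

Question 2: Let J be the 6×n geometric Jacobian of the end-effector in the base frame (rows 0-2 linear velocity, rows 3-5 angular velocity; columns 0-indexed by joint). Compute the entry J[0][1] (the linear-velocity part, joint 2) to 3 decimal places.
axis z_1 = (0.7071,-0.7071,0.0000); lever o_n−o_1 = (1.4142,-1.4142,2.8284)
cross product → J_v[:, 1] = (-2.0000,-2.0000,-0.0000)
J_ω[:, 1] = z_1
entry J[0][1] = -2.0000

-2.000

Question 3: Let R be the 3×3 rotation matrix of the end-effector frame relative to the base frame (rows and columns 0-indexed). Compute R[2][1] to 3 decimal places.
0.707

End-effector y-axis (col 1 of R) = (-0.5000,-0.5000,0.7071)
R[2][1] = 0.7071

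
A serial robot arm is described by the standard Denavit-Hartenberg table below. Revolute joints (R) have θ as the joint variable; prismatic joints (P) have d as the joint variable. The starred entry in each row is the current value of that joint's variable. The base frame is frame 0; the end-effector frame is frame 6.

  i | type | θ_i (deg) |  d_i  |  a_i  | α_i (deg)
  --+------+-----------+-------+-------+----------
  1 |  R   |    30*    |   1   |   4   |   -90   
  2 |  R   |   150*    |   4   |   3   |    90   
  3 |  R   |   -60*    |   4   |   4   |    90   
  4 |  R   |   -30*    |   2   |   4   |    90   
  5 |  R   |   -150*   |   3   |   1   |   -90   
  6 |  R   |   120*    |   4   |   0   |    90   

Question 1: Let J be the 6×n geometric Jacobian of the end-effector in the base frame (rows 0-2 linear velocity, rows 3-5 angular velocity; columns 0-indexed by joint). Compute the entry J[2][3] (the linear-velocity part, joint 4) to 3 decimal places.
-3.843

axis z_3 = (0.8995,-0.0580,0.4330); lever o_n−o_3 = (-3.8324,-4.0248,2.8861)
cross product → J_v[:, 3] = (1.5754,-4.2555,-3.8427)
J_ω[:, 3] = z_3
entry J[2][3] = -3.8427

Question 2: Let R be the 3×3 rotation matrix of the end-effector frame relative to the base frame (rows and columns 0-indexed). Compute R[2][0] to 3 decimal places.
-0.556

End-effector x-axis (col 0 of R) = (0.5028,-0.6621,-0.5558)
R[2][0] = -0.5558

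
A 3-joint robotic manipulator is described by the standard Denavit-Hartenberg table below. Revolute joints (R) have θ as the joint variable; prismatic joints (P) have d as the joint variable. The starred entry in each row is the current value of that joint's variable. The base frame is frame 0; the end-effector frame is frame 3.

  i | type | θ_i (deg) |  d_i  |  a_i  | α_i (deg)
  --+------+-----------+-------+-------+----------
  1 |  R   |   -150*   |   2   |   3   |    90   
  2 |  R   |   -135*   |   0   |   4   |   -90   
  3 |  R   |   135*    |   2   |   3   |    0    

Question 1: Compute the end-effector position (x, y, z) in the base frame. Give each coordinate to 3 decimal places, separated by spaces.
-1.612 -3.380 -0.743

after link 1: o_1 = (-2.5981, -1.5000, 2.0000)
after link 2: o_2 = (-0.1486, -0.0858, -0.8284)
after link 3: o_3 = (-1.6117, -3.3800, -0.7426)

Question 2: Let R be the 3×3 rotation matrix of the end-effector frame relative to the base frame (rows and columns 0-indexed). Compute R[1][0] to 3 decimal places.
-0.862

End-effector x-axis (col 0 of R) = (-0.0795,-0.8624,0.5000)
R[1][0] = -0.8624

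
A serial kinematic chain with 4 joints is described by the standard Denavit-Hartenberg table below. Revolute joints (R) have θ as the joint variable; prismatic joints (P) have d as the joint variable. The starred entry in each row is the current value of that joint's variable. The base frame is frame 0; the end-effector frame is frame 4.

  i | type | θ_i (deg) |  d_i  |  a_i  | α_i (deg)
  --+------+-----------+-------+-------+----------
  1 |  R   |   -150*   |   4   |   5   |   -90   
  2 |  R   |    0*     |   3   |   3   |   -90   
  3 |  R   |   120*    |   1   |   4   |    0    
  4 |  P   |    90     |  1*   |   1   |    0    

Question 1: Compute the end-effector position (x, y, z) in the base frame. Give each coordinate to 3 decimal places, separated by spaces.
after link 1: o_1 = (-4.3301, -2.5000, 4.0000)
after link 2: o_2 = (-5.4282, -6.5981, 4.0000)
after link 3: o_3 = (-5.4282, -2.5981, 3.0000)
after link 4: o_4 = (-4.4282, -2.5981, 2.0000)

-4.428 -2.598 2.000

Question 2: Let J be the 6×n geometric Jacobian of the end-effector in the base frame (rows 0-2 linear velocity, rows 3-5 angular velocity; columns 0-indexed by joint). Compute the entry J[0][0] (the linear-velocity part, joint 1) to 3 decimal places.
2.598

axis z_0 = ẑ; lever o_n−o_0 = (-4.4282,-2.5981,2.0000)
cross product → J_v[:, 0] = (2.5981,-4.4282,0.0000)
J_ω[:, 0] = z_0
entry J[0][0] = 2.5981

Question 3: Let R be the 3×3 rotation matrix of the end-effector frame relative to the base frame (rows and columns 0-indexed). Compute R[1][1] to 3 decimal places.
-1.000

End-effector y-axis (col 1 of R) = (0.0000,-1.0000,0.0000)
R[1][1] = -1.0000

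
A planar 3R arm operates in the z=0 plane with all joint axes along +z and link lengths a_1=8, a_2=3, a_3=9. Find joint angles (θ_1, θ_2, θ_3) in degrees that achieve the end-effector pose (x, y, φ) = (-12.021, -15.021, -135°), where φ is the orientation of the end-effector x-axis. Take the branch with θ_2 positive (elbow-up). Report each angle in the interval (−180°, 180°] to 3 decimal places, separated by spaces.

-134.998 44.991 -44.993

wrist centre = target − a_3·(cos φ, sin φ) = (-5.6570, -8.6570)
cos θ_2 = (106.9464−8²−3²)/(2·8·3) = 0.7072; θ_2 = 44.9911° (elbow-up)
β = atan2(-8.6570,-5.6570) = -123.1631°; ψ = atan2(2.1210,10.1217) = 11.8351°
θ_1 = β − ψ = -134.9981°
θ_3 = φ − θ_1 − θ_2 = -44.9929° (wrapped to (-180°,180°])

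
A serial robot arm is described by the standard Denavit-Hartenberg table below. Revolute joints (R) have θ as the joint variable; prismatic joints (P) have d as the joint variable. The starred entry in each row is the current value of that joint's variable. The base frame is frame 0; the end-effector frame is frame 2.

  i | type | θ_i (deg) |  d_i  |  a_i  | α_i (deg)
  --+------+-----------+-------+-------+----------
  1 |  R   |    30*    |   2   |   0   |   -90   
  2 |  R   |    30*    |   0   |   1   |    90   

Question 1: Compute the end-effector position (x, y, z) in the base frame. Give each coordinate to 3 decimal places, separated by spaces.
after link 1: o_1 = (0.0000, 0.0000, 2.0000)
after link 2: o_2 = (0.7500, 0.4330, 1.5000)

0.750 0.433 1.500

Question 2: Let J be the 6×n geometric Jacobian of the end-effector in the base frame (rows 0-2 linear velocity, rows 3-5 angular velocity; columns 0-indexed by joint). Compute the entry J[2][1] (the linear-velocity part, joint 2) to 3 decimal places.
axis z_1 = (-0.5000,0.8660,0.0000); lever o_n−o_1 = (0.7500,0.4330,-0.5000)
cross product → J_v[:, 1] = (-0.4330,-0.2500,-0.8660)
J_ω[:, 1] = z_1
entry J[2][1] = -0.8660

-0.866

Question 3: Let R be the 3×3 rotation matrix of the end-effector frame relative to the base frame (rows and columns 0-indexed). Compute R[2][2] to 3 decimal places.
0.866

End-effector z-axis (col 2 of R) = (0.4330,0.2500,0.8660)
R[2][2] = 0.8660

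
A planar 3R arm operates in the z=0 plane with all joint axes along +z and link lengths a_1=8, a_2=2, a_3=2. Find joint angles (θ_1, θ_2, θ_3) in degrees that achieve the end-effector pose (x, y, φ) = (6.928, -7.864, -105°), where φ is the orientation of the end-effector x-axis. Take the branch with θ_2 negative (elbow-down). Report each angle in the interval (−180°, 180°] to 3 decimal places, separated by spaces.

wrist centre = target − a_3·(cos φ, sin φ) = (7.4456, -5.9321)
cos θ_2 = (90.6279−8²−2²)/(2·8·2) = 0.7071; θ_2 = -44.9988° (elbow-down)
β = atan2(-5.9321,7.4456) = -38.5453°; ψ = atan2(-1.4142,9.4142) = -8.5429°
θ_1 = β − ψ = -30.0024°
θ_3 = φ − θ_1 − θ_2 = -29.9989° (wrapped to (-180°,180°])

-30.002 -44.999 -29.999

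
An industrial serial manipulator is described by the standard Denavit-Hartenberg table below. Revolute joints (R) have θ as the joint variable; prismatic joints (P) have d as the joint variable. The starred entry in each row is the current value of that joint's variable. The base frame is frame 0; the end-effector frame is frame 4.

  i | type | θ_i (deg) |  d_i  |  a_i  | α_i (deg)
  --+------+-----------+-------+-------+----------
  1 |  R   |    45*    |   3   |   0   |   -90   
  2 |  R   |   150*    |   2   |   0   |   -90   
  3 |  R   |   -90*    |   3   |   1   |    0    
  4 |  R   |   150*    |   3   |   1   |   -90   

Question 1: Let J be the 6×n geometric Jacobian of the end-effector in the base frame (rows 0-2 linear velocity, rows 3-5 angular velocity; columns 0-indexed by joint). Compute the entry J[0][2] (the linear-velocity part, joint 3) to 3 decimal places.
0.272

axis z_2 = (-0.3536,-0.3536,0.8660); lever o_n−o_2 = (-2.5222,-2.3328,4.9462)
cross product → J_v[:, 2] = (0.2715,-0.4356,-0.0670)
J_ω[:, 2] = z_2
entry J[0][2] = 0.2715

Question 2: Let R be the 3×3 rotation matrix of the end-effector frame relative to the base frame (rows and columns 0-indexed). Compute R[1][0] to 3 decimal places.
End-effector x-axis (col 0 of R) = (0.3062,-0.9186,-0.2500)
R[1][0] = -0.9186

-0.919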